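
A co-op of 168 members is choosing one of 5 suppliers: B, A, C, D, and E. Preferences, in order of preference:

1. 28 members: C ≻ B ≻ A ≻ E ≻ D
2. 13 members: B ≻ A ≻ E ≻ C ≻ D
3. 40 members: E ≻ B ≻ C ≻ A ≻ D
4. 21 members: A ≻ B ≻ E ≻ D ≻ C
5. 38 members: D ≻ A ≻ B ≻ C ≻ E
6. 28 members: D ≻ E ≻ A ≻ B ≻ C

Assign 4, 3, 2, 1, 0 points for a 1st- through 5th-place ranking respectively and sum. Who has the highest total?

B

B: 28·3 + 13·4 + 40·3 + 21·3 + 38·2 + 28·1 = 423
A: 28·2 + 13·3 + 40·1 + 21·4 + 38·3 + 28·2 = 389
C: 28·4 + 13·1 + 40·2 + 21·0 + 38·1 + 28·0 = 243
D: 28·0 + 13·0 + 40·0 + 21·1 + 38·4 + 28·4 = 285
E: 28·1 + 13·2 + 40·4 + 21·2 + 38·0 + 28·3 = 340
B has the highest Borda score (423).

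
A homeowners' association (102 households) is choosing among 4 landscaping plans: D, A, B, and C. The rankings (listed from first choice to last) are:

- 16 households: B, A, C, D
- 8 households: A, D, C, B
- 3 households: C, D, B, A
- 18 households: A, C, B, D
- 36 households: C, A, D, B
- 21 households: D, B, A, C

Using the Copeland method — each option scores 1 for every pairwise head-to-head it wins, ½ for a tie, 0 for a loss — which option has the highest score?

D: beats B; loses to A and C → score 1.
A: beats D, B, and C → score 3.
B: loses to D, A, and C → score 0.
C: beats D and B; loses to A → score 2.
A has the best pairwise record.

A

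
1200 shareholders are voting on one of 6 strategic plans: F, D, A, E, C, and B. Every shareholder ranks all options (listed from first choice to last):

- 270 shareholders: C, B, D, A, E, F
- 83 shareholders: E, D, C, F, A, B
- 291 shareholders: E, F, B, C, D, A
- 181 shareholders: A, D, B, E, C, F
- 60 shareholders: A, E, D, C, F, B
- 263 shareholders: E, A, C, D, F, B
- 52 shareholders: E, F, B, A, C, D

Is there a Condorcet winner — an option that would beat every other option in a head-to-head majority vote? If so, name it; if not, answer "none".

E vs F: 1200–0 for E.
E vs D: 749–451 for E.
E vs A: 689–511 for E.
E vs C: 930–270 for E.
E vs B: 749–451 for E.
E beats every other option head-to-head.

E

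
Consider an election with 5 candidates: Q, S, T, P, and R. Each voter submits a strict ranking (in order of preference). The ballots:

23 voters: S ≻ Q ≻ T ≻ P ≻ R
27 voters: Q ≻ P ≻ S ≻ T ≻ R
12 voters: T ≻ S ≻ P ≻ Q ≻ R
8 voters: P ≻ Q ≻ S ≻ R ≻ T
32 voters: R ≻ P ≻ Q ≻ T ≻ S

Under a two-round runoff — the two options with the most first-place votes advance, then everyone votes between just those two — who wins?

Q

Round 1 first-place votes: Q 27, S 23, T 12, P 8, R 32.
R and Q advance.
Runoff: R is preferred to Q by 32 voters; Q by 70.
Q wins the runoff.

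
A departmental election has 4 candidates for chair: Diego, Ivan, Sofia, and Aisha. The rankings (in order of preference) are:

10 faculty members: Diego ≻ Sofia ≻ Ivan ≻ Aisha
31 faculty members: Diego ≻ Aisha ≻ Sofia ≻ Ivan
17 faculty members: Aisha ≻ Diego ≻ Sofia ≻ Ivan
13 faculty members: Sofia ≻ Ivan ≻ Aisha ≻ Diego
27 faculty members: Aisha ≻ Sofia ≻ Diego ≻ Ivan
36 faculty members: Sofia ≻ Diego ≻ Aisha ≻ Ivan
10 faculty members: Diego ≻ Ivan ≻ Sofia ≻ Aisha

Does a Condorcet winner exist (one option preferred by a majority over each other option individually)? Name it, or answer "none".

Checking pairwise contests:
Sofia beats Diego 76–68.
Diego beats Ivan 131–13.
Aisha beats Sofia 75–69.
Diego beats Aisha 87–57.
Every option loses at least one head-to-head, so there is no Condorcet winner.

none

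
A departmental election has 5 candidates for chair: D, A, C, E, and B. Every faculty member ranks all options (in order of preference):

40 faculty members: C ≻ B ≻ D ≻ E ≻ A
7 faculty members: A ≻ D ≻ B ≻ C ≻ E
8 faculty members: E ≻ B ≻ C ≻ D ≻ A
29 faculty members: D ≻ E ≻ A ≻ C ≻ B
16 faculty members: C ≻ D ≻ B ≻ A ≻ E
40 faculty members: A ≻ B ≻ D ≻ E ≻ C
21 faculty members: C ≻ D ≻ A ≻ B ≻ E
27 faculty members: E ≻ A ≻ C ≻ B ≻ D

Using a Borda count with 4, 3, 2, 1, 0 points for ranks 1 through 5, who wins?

D

D: 40·2 + 7·3 + 8·1 + 29·4 + 16·3 + 40·2 + 21·3 + 27·0 = 416
A: 40·0 + 7·4 + 8·0 + 29·2 + 16·1 + 40·4 + 21·2 + 27·3 = 385
C: 40·4 + 7·1 + 8·2 + 29·1 + 16·4 + 40·0 + 21·4 + 27·2 = 414
E: 40·1 + 7·0 + 8·4 + 29·3 + 16·0 + 40·1 + 21·0 + 27·4 = 307
B: 40·3 + 7·2 + 8·3 + 29·0 + 16·2 + 40·3 + 21·1 + 27·1 = 358
D has the highest Borda score (416).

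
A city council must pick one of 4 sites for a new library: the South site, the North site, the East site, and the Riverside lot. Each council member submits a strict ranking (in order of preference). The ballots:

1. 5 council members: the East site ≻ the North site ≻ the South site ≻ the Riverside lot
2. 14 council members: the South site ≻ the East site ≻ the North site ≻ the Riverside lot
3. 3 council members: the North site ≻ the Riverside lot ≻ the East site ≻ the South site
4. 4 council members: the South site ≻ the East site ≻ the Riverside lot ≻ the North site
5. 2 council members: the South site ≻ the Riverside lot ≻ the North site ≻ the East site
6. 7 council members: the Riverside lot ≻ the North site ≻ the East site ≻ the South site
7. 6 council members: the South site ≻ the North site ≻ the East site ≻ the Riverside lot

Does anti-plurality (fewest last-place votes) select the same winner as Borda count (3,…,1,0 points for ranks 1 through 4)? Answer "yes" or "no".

Anti-plurality — last-place votes: the South site 10, the North site 4, the East site 2, the Riverside lot 25. Winner: the East site.
Borda — scores: the South site 83, the North site 61, the East site 67, the Riverside lot 35. Winner: the South site.
The two methods disagree.

no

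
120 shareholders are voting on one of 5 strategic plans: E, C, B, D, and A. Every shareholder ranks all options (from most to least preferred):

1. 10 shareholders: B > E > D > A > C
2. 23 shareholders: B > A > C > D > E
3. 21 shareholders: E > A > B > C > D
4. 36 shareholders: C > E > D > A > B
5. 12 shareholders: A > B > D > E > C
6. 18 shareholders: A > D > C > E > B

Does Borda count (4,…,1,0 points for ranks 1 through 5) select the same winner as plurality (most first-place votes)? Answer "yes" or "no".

Borda — scores: E 252, C 247, B 210, D 193, A 298. Winner: A.
Plurality — first-place votes: E 21, C 36, B 33, D 0, A 30. Winner: C.
The two methods disagree.

no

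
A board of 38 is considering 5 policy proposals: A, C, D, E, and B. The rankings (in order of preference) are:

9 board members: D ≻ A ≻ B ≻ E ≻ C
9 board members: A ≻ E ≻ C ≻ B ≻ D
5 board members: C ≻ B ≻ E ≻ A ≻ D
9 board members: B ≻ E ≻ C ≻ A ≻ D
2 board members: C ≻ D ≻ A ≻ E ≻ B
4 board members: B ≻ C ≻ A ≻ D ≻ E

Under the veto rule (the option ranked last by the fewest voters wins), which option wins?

A

Last-place votes: A 0, C 9, D 23, E 4, B 2.
A is ranked last by the fewest voters, so A wins.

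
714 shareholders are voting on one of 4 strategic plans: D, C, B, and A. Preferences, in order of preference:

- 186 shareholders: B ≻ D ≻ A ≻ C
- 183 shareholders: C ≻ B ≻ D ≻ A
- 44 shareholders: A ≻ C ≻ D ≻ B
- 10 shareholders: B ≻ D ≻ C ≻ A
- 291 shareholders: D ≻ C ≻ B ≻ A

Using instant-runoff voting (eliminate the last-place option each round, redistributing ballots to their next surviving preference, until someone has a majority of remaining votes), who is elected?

D

Round 1: D 291, C 183, B 196, A 44. Eliminate A.
Round 2: D 291, C 227, B 196. Eliminate B.
Round 3: D 487, C 227. D has a majority.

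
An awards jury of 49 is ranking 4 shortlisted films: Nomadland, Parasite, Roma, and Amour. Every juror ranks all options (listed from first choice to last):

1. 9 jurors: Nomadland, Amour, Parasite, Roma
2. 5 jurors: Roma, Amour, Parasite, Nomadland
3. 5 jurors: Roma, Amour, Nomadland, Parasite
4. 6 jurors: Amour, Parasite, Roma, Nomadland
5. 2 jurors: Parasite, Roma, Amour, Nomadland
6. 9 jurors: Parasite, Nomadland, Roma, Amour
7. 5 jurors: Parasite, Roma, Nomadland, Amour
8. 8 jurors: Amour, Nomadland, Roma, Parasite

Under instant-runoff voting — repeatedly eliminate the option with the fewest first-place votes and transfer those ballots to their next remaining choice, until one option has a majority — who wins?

Amour

Round 1: Nomadland 9, Parasite 16, Roma 10, Amour 14. Eliminate Nomadland.
Round 2: Parasite 16, Roma 10, Amour 23. Eliminate Roma.
Round 3: Parasite 16, Amour 33. Amour has a majority.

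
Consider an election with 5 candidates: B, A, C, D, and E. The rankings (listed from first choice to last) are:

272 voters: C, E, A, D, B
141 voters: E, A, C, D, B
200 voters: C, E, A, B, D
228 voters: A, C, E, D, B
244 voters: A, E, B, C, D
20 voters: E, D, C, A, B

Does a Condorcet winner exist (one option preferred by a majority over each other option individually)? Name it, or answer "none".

Checking pairwise contests:
A beats B 1105–0.
E beats A 633–472.
A beats C 613–492.
A beats D 1085–20.
C beats E 700–405.
Every option loses at least one head-to-head, so there is no Condorcet winner.

none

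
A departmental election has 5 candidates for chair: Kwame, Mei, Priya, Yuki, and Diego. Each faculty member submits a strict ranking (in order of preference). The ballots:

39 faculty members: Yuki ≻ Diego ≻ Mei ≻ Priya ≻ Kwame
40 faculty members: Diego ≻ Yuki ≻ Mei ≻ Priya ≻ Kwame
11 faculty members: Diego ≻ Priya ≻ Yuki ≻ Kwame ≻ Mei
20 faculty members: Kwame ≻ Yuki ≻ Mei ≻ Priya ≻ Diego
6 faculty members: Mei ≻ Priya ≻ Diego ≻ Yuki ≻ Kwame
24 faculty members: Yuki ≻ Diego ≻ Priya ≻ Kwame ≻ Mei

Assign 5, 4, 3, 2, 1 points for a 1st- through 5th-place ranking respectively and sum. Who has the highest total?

Yuki

Kwame: 39·1 + 40·1 + 11·2 + 20·5 + 6·1 + 24·2 = 255
Mei: 39·3 + 40·3 + 11·1 + 20·3 + 6·5 + 24·1 = 362
Priya: 39·2 + 40·2 + 11·4 + 20·2 + 6·4 + 24·3 = 338
Yuki: 39·5 + 40·4 + 11·3 + 20·4 + 6·2 + 24·5 = 600
Diego: 39·4 + 40·5 + 11·5 + 20·1 + 6·3 + 24·4 = 545
Yuki has the highest Borda score (600).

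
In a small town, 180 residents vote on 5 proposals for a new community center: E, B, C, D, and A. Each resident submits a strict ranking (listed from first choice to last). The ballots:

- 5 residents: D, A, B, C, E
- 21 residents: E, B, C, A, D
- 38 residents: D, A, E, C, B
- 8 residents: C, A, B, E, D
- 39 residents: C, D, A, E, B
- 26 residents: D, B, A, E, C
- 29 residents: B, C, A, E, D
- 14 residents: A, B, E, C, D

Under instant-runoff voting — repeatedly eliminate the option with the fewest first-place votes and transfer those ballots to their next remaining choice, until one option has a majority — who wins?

D

Round 1: E 21, B 29, C 47, D 69, A 14. Eliminate A.
Round 2: E 21, B 43, C 47, D 69. Eliminate E.
Round 3: B 64, C 47, D 69. Eliminate C.
Round 4: B 72, D 108. D has a majority.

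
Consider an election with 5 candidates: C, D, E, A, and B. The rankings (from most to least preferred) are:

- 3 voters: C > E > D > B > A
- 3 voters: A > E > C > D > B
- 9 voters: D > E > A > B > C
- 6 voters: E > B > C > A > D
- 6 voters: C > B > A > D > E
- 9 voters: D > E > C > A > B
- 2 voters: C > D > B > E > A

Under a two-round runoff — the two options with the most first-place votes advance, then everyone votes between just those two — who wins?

C

Round 1 first-place votes: C 11, D 18, E 6, A 3, B 0.
D and C advance.
Runoff: D is preferred to C by 18 voters; C by 20.
C wins the runoff.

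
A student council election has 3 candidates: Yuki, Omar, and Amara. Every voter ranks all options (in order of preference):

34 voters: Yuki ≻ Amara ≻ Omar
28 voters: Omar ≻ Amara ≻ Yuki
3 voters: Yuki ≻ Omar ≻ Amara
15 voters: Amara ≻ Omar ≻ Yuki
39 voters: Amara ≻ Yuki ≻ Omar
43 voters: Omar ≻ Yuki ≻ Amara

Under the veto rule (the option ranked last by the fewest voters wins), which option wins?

Yuki

Last-place votes: Yuki 43, Omar 73, Amara 46.
Yuki is ranked last by the fewest voters, so Yuki wins.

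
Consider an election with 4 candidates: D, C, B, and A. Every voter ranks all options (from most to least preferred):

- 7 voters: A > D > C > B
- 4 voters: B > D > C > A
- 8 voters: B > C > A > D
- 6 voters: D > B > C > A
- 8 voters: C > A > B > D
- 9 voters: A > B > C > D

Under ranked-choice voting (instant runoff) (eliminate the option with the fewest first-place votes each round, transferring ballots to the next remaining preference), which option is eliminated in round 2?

Round 1: D 6, C 8, B 12, A 16. Eliminate D.
Round 2: C 8, B 18, A 16. Eliminate C.

C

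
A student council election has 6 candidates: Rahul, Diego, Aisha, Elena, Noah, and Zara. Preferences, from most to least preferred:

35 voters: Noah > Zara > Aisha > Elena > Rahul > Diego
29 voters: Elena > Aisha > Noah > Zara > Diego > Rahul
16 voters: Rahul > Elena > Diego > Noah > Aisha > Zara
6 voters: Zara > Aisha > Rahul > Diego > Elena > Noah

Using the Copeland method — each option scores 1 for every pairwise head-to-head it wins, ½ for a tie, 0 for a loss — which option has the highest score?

Elena

Rahul: beats Diego; loses to Aisha, Elena, Noah, and Zara → score 1.
Diego: loses to Rahul, Aisha, Elena, Noah, and Zara → score 0.
Aisha: beats Rahul, Diego, and Zara; loses to Elena and Noah → score 3.
Elena: beats Rahul, Diego, Aisha, Noah, and Zara → score 5.
Noah: beats Rahul, Diego, Aisha, and Zara; loses to Elena → score 4.
Zara: beats Rahul and Diego; loses to Aisha, Elena, and Noah → score 2.
Elena has the best pairwise record.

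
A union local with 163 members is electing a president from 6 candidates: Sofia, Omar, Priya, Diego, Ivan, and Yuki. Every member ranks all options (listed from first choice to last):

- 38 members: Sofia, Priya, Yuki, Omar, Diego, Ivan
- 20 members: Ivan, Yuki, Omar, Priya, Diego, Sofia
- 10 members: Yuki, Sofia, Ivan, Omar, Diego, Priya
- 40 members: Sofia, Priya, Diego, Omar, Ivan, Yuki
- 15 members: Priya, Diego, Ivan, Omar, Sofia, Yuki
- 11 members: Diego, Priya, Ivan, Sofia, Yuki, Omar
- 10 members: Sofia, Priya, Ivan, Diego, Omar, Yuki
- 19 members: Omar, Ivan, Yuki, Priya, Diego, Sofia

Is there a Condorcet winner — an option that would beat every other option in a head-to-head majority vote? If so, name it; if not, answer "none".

Sofia vs Omar: 109–54 for Sofia.
Sofia vs Priya: 98–65 for Sofia.
Sofia vs Diego: 98–65 for Sofia.
Sofia vs Ivan: 98–65 for Sofia.
Sofia vs Yuki: 114–49 for Sofia.
Sofia beats every other option head-to-head.

Sofia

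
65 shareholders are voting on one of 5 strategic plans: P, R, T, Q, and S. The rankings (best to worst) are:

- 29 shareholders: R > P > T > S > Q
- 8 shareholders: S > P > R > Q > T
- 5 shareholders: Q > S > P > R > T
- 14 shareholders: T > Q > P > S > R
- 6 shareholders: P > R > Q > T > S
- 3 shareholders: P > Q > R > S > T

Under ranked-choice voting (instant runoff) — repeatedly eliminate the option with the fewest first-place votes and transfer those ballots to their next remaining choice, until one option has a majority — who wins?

R

Round 1: P 9, R 29, T 14, Q 5, S 8. Eliminate Q.
Round 2: P 9, R 29, T 14, S 13. Eliminate P.
Round 3: R 38, T 14, S 13. R has a majority.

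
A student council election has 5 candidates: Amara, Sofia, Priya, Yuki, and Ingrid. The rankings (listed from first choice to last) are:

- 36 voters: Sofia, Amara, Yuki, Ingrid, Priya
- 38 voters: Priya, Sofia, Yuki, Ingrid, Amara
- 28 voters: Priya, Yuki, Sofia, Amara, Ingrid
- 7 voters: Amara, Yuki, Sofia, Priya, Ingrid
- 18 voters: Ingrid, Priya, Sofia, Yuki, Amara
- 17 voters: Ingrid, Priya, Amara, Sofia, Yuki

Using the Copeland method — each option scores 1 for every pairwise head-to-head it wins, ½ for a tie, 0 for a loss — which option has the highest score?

Amara: loses to Sofia, Priya, Yuki, and Ingrid → score 0.
Sofia: beats Amara, Yuki, and Ingrid; loses to Priya → score 3.
Priya: beats Amara, Sofia, Yuki, and Ingrid → score 4.
Yuki: beats Amara and Ingrid; loses to Sofia and Priya → score 2.
Ingrid: beats Amara; loses to Sofia, Priya, and Yuki → score 1.
Priya has the best pairwise record.

Priya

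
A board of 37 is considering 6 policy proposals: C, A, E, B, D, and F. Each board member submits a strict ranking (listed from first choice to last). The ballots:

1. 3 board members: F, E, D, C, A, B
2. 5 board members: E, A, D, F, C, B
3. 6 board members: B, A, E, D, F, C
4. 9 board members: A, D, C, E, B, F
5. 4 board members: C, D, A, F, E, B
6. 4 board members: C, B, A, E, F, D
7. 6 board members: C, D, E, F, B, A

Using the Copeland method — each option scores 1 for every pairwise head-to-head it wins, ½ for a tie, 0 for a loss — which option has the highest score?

A

C: beats E, B, and F; loses to A and D → score 3.
A: beats C, E, B, D, and F → score 5.
E: beats B and F; loses to C, A, and D → score 2.
B: beats F; loses to C, A, E, and D → score 1.
D: beats C, E, B, and F; loses to A → score 4.
F: loses to C, A, E, B, and D → score 0.
A has the best pairwise record.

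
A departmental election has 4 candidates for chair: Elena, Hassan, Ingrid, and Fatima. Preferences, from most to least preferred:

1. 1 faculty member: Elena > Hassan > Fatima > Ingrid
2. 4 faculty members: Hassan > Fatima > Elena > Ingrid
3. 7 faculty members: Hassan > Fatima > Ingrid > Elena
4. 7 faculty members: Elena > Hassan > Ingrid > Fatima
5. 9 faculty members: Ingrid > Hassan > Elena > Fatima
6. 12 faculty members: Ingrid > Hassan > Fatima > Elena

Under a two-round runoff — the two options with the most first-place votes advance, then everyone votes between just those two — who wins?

Ingrid

Round 1 first-place votes: Elena 8, Hassan 11, Ingrid 21, Fatima 0.
Ingrid and Hassan advance.
Runoff: Ingrid is preferred to Hassan by 21 voters; Hassan by 19.
Ingrid wins the runoff.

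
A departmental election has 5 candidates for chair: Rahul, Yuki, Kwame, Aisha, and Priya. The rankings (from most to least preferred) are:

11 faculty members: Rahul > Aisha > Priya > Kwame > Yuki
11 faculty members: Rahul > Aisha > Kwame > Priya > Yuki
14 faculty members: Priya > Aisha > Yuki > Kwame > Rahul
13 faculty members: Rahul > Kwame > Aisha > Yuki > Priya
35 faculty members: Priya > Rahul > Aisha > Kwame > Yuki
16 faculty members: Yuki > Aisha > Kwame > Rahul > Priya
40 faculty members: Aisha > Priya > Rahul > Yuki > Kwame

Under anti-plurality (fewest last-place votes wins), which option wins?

Aisha

Last-place votes: Rahul 14, Yuki 57, Kwame 40, Aisha 0, Priya 29.
Aisha is ranked last by the fewest voters, so Aisha wins.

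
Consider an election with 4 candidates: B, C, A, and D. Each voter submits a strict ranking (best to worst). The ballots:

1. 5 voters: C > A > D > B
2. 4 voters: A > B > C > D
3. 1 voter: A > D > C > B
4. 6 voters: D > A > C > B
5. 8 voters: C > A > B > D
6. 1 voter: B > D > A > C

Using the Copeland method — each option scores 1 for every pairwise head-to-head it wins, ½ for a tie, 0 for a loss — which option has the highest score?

B: beats D; loses to C and A → score 1.
C: beats B, A, and D → score 3.
A: beats B and D; loses to C → score 2.
D: loses to B, C, and A → score 0.
C has the best pairwise record.

C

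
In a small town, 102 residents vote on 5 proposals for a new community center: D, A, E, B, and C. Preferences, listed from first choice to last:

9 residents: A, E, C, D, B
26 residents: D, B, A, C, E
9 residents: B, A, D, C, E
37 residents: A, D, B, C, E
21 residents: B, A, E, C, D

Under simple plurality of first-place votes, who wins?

A

First-place votes: D 26, A 46, E 0, B 30, C 0.
A has the most first-place votes.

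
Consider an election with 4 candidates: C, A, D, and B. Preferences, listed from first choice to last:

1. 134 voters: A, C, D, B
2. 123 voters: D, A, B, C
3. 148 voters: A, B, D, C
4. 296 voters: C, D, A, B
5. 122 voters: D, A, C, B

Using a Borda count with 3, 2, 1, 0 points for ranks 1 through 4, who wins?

A

C: 134·2 + 123·0 + 148·0 + 296·3 + 122·1 = 1278
A: 134·3 + 123·2 + 148·3 + 296·1 + 122·2 = 1632
D: 134·1 + 123·3 + 148·1 + 296·2 + 122·3 = 1609
B: 134·0 + 123·1 + 148·2 + 296·0 + 122·0 = 419
A has the highest Borda score (1632).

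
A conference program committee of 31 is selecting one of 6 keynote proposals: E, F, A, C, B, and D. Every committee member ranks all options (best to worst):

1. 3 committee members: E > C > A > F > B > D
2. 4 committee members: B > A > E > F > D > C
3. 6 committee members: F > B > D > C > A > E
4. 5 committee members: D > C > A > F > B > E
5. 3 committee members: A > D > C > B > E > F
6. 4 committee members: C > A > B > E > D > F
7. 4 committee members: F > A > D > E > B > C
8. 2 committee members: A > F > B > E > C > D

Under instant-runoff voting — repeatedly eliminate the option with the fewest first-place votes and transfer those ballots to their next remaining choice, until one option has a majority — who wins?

F

Round 1: E 3, F 10, A 5, C 4, B 4, D 5. Eliminate E.
Round 2: F 10, A 5, C 7, B 4, D 5. Eliminate B.
Round 3: F 10, A 9, C 7, D 5. Eliminate D.
Round 4: F 10, A 9, C 12. Eliminate A.
Round 5: F 16, C 15. F has a majority.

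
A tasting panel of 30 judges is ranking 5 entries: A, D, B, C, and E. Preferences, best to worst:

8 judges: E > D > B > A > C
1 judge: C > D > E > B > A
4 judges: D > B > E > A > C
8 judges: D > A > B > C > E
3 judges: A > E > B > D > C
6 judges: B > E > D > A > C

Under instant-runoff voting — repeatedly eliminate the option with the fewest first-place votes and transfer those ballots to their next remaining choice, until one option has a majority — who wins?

Round 1: A 3, D 12, B 6, C 1, E 8. Eliminate C.
Round 2: A 3, D 13, B 6, E 8. Eliminate A.
Round 3: D 13, B 6, E 11. Eliminate B.
Round 4: D 13, E 17. E has a majority.

E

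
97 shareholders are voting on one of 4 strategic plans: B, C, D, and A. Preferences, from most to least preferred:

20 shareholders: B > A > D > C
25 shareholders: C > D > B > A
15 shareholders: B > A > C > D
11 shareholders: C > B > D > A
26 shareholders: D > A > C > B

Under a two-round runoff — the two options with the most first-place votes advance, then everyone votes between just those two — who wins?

Round 1 first-place votes: B 35, C 36, D 26, A 0.
C and B advance.
Runoff: C is preferred to B by 62 voters; B by 35.
C wins the runoff.

C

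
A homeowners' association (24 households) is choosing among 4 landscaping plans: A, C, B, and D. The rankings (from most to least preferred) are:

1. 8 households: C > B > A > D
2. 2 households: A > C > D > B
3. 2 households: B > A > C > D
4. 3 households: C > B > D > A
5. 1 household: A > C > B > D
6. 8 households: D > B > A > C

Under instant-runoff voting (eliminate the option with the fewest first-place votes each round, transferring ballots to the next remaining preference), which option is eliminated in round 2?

A

Round 1: A 3, C 11, B 2, D 8. Eliminate B.
Round 2: A 5, C 11, D 8. Eliminate A.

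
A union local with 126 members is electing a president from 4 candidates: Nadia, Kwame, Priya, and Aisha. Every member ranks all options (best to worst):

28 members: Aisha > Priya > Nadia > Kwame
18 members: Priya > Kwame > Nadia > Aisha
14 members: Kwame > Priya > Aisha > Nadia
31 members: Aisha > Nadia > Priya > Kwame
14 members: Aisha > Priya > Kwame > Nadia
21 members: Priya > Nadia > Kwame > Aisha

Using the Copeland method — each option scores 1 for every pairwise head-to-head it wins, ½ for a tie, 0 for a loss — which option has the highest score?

Aisha

Nadia: beats Kwame; loses to Priya and Aisha → score 1.
Kwame: loses to Nadia, Priya, and Aisha → score 0.
Priya: beats Nadia and Kwame; loses to Aisha → score 2.
Aisha: beats Nadia, Kwame, and Priya → score 3.
Aisha has the best pairwise record.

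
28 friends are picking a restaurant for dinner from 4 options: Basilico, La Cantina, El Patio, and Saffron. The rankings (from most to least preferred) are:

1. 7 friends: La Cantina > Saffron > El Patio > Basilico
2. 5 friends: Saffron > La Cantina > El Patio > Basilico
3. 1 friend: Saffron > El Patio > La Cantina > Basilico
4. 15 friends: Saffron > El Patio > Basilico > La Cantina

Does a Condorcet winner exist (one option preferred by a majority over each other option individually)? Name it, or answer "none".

Saffron

Saffron vs Basilico: 28–0 for Saffron.
Saffron vs La Cantina: 21–7 for Saffron.
Saffron vs El Patio: 28–0 for Saffron.
Saffron beats every other option head-to-head.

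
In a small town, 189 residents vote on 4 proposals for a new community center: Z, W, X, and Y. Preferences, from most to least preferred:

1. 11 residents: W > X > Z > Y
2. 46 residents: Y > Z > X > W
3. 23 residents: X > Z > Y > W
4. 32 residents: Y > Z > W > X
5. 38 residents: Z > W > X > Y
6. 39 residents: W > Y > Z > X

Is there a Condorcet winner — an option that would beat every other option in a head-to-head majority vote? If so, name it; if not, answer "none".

Y

Y vs Z: 117–72 for Y.
Y vs W: 101–88 for Y.
Y vs X: 117–72 for Y.
Y beats every other option head-to-head.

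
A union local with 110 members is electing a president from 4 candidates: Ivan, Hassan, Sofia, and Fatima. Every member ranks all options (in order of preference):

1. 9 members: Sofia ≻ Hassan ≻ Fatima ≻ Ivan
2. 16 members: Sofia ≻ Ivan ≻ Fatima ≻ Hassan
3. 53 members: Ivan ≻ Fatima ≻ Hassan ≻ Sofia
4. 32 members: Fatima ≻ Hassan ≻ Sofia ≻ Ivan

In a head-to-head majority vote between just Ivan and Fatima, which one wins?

Ivan

Voters preferring Ivan to Fatima: 69; preferring Fatima to Ivan: 41.
Ivan wins the head-to-head.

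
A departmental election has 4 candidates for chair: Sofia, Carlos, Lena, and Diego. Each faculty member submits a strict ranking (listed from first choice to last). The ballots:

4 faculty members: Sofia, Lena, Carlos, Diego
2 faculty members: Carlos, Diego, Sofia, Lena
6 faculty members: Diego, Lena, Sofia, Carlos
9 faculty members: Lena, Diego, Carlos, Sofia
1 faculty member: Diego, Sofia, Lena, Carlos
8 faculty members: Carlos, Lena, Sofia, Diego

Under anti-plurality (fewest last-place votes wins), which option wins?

Lena

Last-place votes: Sofia 9, Carlos 7, Lena 2, Diego 12.
Lena is ranked last by the fewest voters, so Lena wins.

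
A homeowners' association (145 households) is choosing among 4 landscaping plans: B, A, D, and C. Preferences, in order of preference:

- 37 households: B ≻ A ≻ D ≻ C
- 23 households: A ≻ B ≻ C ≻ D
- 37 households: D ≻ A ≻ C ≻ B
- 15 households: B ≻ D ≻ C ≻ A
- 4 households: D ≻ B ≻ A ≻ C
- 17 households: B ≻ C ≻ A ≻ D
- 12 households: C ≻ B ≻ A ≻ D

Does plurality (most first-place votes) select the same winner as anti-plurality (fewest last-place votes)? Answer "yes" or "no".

no

Plurality — first-place votes: B 69, A 23, D 41, C 12. Winner: B.
Anti-plurality — last-place votes: B 37, A 15, D 52, C 41. Winner: A.
The two methods disagree.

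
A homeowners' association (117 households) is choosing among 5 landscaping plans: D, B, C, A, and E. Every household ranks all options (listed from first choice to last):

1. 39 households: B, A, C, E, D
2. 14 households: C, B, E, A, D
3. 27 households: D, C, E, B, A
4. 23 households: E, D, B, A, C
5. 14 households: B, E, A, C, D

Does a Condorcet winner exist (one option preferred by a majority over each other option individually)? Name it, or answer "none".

B vs D: 67–50 for B.
B vs C: 76–41 for B.
B vs A: 117–0 for B.
B vs E: 67–50 for B.
B beats every other option head-to-head.

B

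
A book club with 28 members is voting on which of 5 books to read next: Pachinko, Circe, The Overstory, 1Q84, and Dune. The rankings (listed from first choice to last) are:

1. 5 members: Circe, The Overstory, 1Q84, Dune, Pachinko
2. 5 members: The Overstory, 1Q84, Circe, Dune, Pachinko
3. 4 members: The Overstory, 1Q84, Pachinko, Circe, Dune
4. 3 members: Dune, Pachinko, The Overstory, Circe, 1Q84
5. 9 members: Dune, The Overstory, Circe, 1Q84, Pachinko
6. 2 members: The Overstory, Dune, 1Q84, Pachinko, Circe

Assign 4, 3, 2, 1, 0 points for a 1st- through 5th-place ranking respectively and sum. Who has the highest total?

The Overstory

Pachinko: 5·0 + 5·0 + 4·2 + 3·3 + 9·0 + 2·1 = 19
Circe: 5·4 + 5·2 + 4·1 + 3·1 + 9·2 + 2·0 = 55
The Overstory: 5·3 + 5·4 + 4·4 + 3·2 + 9·3 + 2·4 = 92
1Q84: 5·2 + 5·3 + 4·3 + 3·0 + 9·1 + 2·2 = 50
Dune: 5·1 + 5·1 + 4·0 + 3·4 + 9·4 + 2·3 = 64
The Overstory has the highest Borda score (92).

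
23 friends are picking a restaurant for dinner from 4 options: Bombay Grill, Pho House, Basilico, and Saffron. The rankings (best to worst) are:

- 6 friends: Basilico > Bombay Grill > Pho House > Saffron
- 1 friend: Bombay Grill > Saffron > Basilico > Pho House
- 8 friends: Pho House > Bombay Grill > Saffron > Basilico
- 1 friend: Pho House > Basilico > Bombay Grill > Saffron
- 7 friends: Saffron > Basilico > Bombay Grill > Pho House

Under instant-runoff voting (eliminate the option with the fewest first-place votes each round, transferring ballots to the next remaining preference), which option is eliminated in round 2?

Basilico

Round 1: Bombay Grill 1, Pho House 9, Basilico 6, Saffron 7. Eliminate Bombay Grill.
Round 2: Pho House 9, Basilico 6, Saffron 8. Eliminate Basilico.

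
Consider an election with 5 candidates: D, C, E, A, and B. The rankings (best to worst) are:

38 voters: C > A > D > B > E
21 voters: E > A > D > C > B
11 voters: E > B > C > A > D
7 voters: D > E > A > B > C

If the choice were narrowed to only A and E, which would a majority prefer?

Voters preferring A to E: 38; preferring E to A: 39.
E wins the head-to-head.

E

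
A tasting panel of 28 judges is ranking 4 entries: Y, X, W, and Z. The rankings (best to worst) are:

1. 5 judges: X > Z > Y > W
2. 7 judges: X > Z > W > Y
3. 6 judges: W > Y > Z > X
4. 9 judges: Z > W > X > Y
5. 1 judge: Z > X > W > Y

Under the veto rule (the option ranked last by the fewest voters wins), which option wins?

Last-place votes: Y 17, X 6, W 5, Z 0.
Z is ranked last by the fewest voters, so Z wins.

Z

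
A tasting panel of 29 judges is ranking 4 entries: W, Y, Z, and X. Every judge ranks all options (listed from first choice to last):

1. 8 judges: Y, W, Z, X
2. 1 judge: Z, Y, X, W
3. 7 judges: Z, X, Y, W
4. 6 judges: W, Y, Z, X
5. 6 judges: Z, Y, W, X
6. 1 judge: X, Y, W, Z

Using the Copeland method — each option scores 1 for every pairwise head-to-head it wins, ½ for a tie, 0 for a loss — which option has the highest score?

W: beats Z and X; loses to Y → score 2.
Y: beats W, Z, and X → score 3.
Z: beats X; loses to W and Y → score 1.
X: loses to W, Y, and Z → score 0.
Y has the best pairwise record.

Y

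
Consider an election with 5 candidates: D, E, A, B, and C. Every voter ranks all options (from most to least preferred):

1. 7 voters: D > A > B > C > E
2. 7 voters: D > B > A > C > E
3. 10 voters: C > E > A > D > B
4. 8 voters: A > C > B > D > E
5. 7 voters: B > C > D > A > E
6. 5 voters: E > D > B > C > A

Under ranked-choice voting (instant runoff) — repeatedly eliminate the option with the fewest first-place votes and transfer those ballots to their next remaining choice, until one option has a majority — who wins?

Round 1: D 14, E 5, A 8, B 7, C 10. Eliminate E.
Round 2: D 19, A 8, B 7, C 10. Eliminate B.
Round 3: D 19, A 8, C 17. Eliminate A.
Round 4: D 19, C 25. C has a majority.

C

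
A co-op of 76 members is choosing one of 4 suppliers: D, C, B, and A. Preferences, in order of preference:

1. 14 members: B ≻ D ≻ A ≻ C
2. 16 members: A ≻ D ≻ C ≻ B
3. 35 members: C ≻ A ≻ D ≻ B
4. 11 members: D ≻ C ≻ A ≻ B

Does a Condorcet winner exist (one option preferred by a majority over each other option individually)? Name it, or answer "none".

Checking pairwise contests:
A beats D 51–25.
D beats C 41–35.
D beats B 62–14.
C beats A 46–30.
Every option loses at least one head-to-head, so there is no Condorcet winner.

none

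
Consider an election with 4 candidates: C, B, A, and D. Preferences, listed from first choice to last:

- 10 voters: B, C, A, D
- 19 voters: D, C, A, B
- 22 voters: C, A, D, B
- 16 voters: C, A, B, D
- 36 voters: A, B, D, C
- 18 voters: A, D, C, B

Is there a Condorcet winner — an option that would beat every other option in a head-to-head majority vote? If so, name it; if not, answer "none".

Checking pairwise contests:
D beats C 73–48.
C beats B 75–46.
C beats A 67–54.
B beats D 62–59.
Every option loses at least one head-to-head, so there is no Condorcet winner.

none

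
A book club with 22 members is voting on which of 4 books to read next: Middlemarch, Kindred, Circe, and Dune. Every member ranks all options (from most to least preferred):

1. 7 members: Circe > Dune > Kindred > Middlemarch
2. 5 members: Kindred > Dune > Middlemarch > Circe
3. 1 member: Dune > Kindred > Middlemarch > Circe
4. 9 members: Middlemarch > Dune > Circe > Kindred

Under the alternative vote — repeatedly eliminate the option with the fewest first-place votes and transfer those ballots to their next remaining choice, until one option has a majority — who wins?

Middlemarch

Round 1: Middlemarch 9, Kindred 5, Circe 7, Dune 1. Eliminate Dune.
Round 2: Middlemarch 9, Kindred 6, Circe 7. Eliminate Kindred.
Round 3: Middlemarch 15, Circe 7. Middlemarch has a majority.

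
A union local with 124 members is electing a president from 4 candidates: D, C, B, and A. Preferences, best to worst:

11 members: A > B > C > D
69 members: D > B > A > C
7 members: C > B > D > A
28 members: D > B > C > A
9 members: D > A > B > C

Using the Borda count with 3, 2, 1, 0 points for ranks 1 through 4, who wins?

D

D: 11·0 + 69·3 + 7·1 + 28·3 + 9·3 = 325
C: 11·1 + 69·0 + 7·3 + 28·1 + 9·0 = 60
B: 11·2 + 69·2 + 7·2 + 28·2 + 9·1 = 239
A: 11·3 + 69·1 + 7·0 + 28·0 + 9·2 = 120
D has the highest Borda score (325).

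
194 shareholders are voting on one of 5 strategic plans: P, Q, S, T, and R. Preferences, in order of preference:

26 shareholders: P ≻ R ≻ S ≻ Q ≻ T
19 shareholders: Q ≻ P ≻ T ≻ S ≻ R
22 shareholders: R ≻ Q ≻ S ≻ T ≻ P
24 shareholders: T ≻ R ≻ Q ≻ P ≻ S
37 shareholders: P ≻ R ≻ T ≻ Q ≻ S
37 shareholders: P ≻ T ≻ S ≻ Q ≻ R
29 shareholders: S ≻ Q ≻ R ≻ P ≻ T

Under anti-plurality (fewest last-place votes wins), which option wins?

Last-place votes: P 22, Q 0, S 61, T 55, R 56.
Q is ranked last by the fewest voters, so Q wins.

Q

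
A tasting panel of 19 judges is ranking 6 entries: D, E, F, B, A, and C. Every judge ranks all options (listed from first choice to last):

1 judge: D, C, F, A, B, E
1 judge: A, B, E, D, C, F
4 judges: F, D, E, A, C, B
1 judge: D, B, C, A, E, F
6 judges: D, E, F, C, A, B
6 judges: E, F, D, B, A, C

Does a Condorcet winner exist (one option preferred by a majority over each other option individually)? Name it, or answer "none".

none

Checking pairwise contests:
F beats D 10–9.
D beats E 12–7.
E beats F 14–5.
D beats B 18–1.
D beats A 18–1.
D beats C 19–0.
Every option loses at least one head-to-head, so there is no Condorcet winner.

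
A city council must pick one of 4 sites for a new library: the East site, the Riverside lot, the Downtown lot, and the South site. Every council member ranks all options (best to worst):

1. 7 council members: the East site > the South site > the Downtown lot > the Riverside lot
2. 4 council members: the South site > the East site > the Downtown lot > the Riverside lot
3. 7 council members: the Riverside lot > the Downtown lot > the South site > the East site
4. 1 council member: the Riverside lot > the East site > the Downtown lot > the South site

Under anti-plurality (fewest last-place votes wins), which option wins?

Last-place votes: the East site 7, the Riverside lot 11, the Downtown lot 0, the South site 1.
the Downtown lot is ranked last by the fewest voters, so the Downtown lot wins.

the Downtown lot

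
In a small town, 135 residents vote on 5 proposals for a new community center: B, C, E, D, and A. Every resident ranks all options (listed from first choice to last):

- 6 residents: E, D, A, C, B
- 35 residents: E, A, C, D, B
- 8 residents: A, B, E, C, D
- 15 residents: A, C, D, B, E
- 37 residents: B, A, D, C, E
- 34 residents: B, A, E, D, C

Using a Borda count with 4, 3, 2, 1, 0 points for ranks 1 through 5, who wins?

B: 6·0 + 35·0 + 8·3 + 15·1 + 37·4 + 34·4 = 323
C: 6·1 + 35·2 + 8·1 + 15·3 + 37·1 + 34·0 = 166
E: 6·4 + 35·4 + 8·2 + 15·0 + 37·0 + 34·2 = 248
D: 6·3 + 35·1 + 8·0 + 15·2 + 37·2 + 34·1 = 191
A: 6·2 + 35·3 + 8·4 + 15·4 + 37·3 + 34·3 = 422
A has the highest Borda score (422).

A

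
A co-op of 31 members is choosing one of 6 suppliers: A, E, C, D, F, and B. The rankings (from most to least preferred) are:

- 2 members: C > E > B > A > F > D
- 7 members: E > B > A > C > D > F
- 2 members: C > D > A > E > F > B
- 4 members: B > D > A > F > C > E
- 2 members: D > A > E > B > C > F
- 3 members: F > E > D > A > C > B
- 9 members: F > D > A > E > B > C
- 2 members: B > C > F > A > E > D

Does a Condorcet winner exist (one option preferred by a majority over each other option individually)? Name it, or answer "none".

Checking pairwise contests:
D beats A 20–11.
A beats E 19–12.
A beats C 25–6.
F beats D 16–15.
A beats F 17–14.
A beats B 16–15.
Every option loses at least one head-to-head, so there is no Condorcet winner.

none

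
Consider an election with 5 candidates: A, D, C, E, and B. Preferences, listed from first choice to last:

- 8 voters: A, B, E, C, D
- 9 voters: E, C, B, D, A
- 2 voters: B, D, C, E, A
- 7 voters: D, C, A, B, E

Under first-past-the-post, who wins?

First-place votes: A 8, D 7, C 0, E 9, B 2.
E has the most first-place votes.

E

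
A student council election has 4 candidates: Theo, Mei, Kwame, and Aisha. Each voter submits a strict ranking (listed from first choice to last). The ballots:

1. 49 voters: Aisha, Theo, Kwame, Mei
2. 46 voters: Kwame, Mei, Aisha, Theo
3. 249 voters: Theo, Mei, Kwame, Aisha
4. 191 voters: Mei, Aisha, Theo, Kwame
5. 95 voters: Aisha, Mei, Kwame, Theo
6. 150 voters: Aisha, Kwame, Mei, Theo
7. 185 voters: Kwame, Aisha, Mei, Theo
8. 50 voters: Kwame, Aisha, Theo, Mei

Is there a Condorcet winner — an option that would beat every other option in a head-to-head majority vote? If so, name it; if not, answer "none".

Checking pairwise contests:
Mei beats Theo 667–348.
Aisha beats Mei 529–486.
Mei beats Kwame 535–480.
Kwame beats Aisha 530–485.
Every option loses at least one head-to-head, so there is no Condorcet winner.

none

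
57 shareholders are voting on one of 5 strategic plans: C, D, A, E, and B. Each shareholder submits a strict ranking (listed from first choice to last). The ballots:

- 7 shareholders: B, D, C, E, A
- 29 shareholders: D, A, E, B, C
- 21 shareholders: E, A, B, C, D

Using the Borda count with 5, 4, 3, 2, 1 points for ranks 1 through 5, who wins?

A

C: 7·3 + 29·1 + 21·2 = 92
D: 7·4 + 29·5 + 21·1 = 194
A: 7·1 + 29·4 + 21·4 = 207
E: 7·2 + 29·3 + 21·5 = 206
B: 7·5 + 29·2 + 21·3 = 156
A has the highest Borda score (207).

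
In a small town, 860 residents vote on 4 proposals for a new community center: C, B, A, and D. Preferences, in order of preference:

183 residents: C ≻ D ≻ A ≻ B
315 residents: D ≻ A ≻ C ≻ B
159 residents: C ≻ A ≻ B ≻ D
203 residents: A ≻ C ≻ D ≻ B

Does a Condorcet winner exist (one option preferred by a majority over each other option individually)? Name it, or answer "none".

none

Checking pairwise contests:
A beats C 518–342.
C beats B 860–0.
D beats A 498–362.
C beats D 545–315.
Every option loses at least one head-to-head, so there is no Condorcet winner.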